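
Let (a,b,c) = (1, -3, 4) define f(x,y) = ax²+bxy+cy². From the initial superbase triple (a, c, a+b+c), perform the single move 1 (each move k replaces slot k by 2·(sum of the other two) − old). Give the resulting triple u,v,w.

start (1,4,2) = (f(1,0),f(0,1),f(1,1))
replace slot 1: 2·(4+2) − 1 = 11 → (11,4,2)

11,4,2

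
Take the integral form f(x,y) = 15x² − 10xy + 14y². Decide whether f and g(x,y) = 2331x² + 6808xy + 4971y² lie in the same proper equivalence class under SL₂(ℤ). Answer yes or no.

D₁ = -740, D₂ = -740
f: flip: (15,-10,14)→(14,10,15)
f: reduced (well bottom): (14,10,15) with a≤c, −a<b≤a
g: translate: b→2146 (≡6808 mod 4662), so (2331,6808,4971)→(2331,2146,494)
g: flip: (2331,2146,494)→(494,-2146,2331)
g: translate: b→-170 (≡-2146 mod 988), so (494,-2146,2331)→(494,-170,15)
g: flip: (494,-170,15)→(15,170,494)
g: translate: b→-10 (≡170 mod 30), so (15,170,494)→(15,-10,14)
g: flip: (15,-10,14)→(14,10,15)
g: reduced (well bottom): (14,10,15) with a≤c, −a<b≤a
reduced forms (14, 10, 15) vs (14, 10, 15) ⇒ equivalent

yes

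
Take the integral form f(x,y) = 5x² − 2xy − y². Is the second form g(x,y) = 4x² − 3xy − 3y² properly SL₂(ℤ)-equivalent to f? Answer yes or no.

D₁ = 24, D₂ = 57
discriminants differ ⇒ not SL₂(ℤ)-equivalent

no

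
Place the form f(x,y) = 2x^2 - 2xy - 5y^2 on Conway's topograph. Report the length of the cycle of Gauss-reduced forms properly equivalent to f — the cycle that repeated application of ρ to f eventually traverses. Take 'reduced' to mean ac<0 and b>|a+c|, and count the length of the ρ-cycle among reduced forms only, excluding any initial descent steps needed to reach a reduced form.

D = 44, ⌊√D⌋ = 6
descent: ρ → (-5,2,2)
descent: ρ → (2,6,-1)  [lands on river]
river: ρ → (-1,6,2)
ρ-cycle length = 2 (tail of 2 descent steps not counted)

2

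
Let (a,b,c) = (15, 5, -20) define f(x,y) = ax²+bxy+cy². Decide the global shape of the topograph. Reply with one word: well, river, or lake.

D = b²−4ac = 5² − 4·15·(-20) = 1225
D = 35² is a perfect square ⇒ form factors over ℤ ⇒ lakes

lake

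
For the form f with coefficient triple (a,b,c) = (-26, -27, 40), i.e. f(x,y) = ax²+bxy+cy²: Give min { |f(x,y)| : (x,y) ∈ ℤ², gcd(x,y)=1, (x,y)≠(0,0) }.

descent: ρ → (40,27,-26)  [lands on river]
river: ρ → (-26,25,41)
river: ρ → (41,57,-10)
river: ρ → (-10,63,23)
river: ρ → (23,29,-44)
river: ρ → (-44,59,8)
river: ρ → (8,69,-4)
river: ρ → (-4,67,25)
river: ρ → (25,33,-38)
river: ρ → (-38,43,20)
river: ρ → (20,37,-44)
river: ρ → (-44,51,13)
river: ρ → (13,53,-40)
river: ρ → (-40,27,26)
river: ρ → (26,25,-41)
river: ρ → (-41,57,10)
river: ρ → (10,63,-23)
river: ρ → (-23,29,44)
river: ρ → (44,59,-8)
river: ρ → (-8,69,4)
river: ρ → (4,67,-25)
river: ρ → (-25,33,38)
river: ρ → (38,43,-20)
river: ρ → (-20,37,44)
river: ρ → (44,51,-13)
river: ρ → (-13,53,40)
closes: descent 1, river 26
min |a| on river = 4

4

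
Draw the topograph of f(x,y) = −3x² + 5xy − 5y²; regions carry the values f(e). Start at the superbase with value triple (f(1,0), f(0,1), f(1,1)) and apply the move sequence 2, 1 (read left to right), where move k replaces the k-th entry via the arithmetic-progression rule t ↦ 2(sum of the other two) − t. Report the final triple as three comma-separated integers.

start (-3,-5,-3) = (f(1,0),f(0,1),f(1,1))
replace slot 2: 2·((-3)+(-3)) − (-5) = -7 → (-3,-7,-3)
replace slot 1: 2·((-7)+(-3)) − (-3) = -17 → (-17,-7,-3)

-17,-7,-3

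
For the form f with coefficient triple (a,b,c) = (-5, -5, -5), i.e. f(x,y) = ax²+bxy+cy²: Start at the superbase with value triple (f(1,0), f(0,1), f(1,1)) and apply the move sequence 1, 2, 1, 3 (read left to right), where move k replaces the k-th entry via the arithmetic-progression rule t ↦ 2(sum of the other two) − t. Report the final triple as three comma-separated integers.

start (-5,-5,-15) = (f(1,0),f(0,1),f(1,1))
replace slot 1: 2·((-5)+(-15)) − (-5) = -35 → (-35,-5,-15)
replace slot 2: 2·((-35)+(-15)) − (-5) = -95 → (-35,-95,-15)
replace slot 1: 2·((-95)+(-15)) − (-35) = -185 → (-185,-95,-15)
replace slot 3: 2·((-185)+(-95)) − (-15) = -545 → (-185,-95,-545)

-185,-95,-545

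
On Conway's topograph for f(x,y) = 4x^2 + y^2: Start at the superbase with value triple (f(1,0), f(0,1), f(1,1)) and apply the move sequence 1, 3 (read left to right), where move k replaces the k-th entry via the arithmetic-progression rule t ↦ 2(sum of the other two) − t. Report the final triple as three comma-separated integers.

start (4,1,5) = (f(1,0),f(0,1),f(1,1))
replace slot 1: 2·(1+5) − 4 = 8 → (8,1,5)
replace slot 3: 2·(8+1) − 5 = 13 → (8,1,13)

8,1,13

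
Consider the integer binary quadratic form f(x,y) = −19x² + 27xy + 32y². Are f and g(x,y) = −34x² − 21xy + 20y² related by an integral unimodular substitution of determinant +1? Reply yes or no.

D₁ = 3161, D₂ = 3161
river cycle of f (length 26): (32, 37, -14), (-14, 47, 17), (17, 55, -2), (-2, 53, 44), (44, 35, -11), (-11, 53, 8), (8, 43, -41), (-41, 39, 10), (10, 41, -37), (-37, 33, 14), … (16 more)
river cycle of g (length 30): (20, 21, -34), (-34, 47, 7), (7, 51, -20), (-20, 29, 29), (29, 29, -20), (-20, 51, 7), (7, 47, -34), (-34, 21, 20), (20, 19, -35), (-35, 51, 4), … (20 more)
cycles differ ⇒ inequivalent

no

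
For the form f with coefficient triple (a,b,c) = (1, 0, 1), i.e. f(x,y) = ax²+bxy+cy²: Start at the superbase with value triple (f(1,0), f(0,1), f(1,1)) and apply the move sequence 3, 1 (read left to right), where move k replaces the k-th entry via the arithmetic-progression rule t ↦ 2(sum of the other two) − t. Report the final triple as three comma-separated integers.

start (1,1,2) = (f(1,0),f(0,1),f(1,1))
replace slot 3: 2·(1+1) − 2 = 2 → (1,1,2)
replace slot 1: 2·(1+2) − 1 = 5 → (5,1,2)

5,1,2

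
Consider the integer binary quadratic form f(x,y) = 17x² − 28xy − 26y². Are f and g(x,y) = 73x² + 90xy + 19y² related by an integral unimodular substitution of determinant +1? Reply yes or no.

D₁ = 2552, D₂ = 2552
river cycle of f (length 12): (-26, 28, 17), (17, 40, -14), (-14, 44, 11), (11, 44, -14), (-14, 40, 17), (17, 28, -26), (-26, 24, 19), (19, 14, -31), (-31, 48, 2), (2, 48, -31), … (2 more)
river cycle of g (length 12): (19, 24, -26), (-26, 28, 17), (17, 40, -14), (-14, 44, 11), (11, 44, -14), (-14, 40, 17), (17, 28, -26), (-26, 24, 19), (19, 14, -31), (-31, 48, 2), … (2 more)
cycles coincide ⇒ equivalent

yes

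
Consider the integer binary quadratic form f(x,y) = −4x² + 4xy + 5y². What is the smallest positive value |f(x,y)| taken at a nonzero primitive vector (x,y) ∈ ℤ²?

river: ρ → (5,6,-3)
river: ρ → (-3,6,5)
river: ρ → (5,4,-4)
river: ρ → (-4,4,5)
closes: descent 0, river 4
min |a| on river = 3

3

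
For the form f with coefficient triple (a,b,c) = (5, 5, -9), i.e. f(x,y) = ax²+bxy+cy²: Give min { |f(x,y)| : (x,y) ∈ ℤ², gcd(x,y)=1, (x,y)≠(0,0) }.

river: ρ → (-9,13,1)
river: ρ → (1,13,-9)
river: ρ → (-9,5,5)
river: ρ → (5,5,-9)
closes: descent 0, river 4
min |a| on river = 1

1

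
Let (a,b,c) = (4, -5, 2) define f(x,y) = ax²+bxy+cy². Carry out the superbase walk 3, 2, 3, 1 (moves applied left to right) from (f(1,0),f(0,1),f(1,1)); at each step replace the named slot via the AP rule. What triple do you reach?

start (4,2,1) = (f(1,0),f(0,1),f(1,1))
replace slot 3: 2·(4+2) − 1 = 11 → (4,2,11)
replace slot 2: 2·(4+11) − 2 = 28 → (4,28,11)
replace slot 3: 2·(4+28) − 11 = 53 → (4,28,53)
replace slot 1: 2·(28+53) − 4 = 158 → (158,28,53)

158,28,53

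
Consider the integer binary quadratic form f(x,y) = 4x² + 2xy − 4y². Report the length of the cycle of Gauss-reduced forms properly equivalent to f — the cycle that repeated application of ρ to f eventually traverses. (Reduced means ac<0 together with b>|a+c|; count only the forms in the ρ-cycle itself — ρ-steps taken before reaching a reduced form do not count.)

D = 68, ⌊√D⌋ = 8
river: ρ → (-4,6,2)
river: ρ → (2,6,-4)
river: ρ → (-4,2,4)
river: ρ → (4,6,-2)
river: ρ → (-2,6,4)
river: ρ → (4,2,-4)
ρ-cycle length = 6 (tail of 0 descent steps not counted)

6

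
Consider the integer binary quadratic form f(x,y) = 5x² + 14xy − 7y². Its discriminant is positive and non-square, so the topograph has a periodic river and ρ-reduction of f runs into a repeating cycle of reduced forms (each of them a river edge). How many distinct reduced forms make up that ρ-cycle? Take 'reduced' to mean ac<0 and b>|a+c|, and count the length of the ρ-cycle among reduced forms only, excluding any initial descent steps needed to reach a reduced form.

D = 336, ⌊√D⌋ = 18
river: ρ → (-7,14,5)
river: ρ → (5,16,-4)
river: ρ → (-4,16,5)
river: ρ → (5,14,-7)
ρ-cycle length = 4 (tail of 0 descent steps not counted)

4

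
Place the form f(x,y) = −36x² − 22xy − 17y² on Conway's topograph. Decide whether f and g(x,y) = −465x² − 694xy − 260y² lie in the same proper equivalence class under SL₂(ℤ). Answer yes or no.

D₁ = -1964, D₂ = -1964
f is negative-definite; reduce −f:
−f: flip: (36,22,17)→(17,-22,36)
−f: translate: b→12 (≡-22 mod 34), so (17,-22,36)→(17,12,31)
−f: reduced (well bottom): (17,12,31) with a≤c, −a<b≤a
flip sign back: reduced form of f is (-17,-12,-31)
g is negative-definite; reduce −g:
−g: translate: b→-236 (≡694 mod 930), so (465,694,260)→(465,-236,31)
−g: flip: (465,-236,31)→(31,236,465)
−g: translate: b→-12 (≡236 mod 62), so (31,236,465)→(31,-12,17)
−g: flip: (31,-12,17)→(17,12,31)
−g: reduced (well bottom): (17,12,31) with a≤c, −a<b≤a
flip sign back: reduced form of g is (-17,-12,-31)
reduced forms (-17, -12, -31) vs (-17, -12, -31) ⇒ equivalent

yes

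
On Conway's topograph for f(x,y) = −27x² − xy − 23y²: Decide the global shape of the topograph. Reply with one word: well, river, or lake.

D = b²−4ac = (-1)² − 4·(-27)·(-23) = -2483
D < 0 ⇒ definite ⇒ every region one sign ⇒ single well

well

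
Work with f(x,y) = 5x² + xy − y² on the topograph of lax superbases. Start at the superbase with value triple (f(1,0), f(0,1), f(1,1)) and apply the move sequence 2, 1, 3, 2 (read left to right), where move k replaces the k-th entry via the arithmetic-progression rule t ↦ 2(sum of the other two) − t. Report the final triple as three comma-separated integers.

start (5,-1,5) = (f(1,0),f(0,1),f(1,1))
replace slot 2: 2·(5+5) − (-1) = 21 → (5,21,5)
replace slot 1: 2·(21+5) − 5 = 47 → (47,21,5)
replace slot 3: 2·(47+21) − 5 = 131 → (47,21,131)
replace slot 2: 2·(47+131) − 21 = 335 → (47,335,131)

47,335,131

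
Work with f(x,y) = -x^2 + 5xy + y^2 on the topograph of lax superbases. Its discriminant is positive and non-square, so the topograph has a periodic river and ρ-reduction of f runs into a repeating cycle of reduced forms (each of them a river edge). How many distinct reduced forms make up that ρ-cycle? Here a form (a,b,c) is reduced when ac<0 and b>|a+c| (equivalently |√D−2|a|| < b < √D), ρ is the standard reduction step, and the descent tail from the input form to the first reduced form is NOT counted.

D = 29, ⌊√D⌋ = 5
river: ρ → (1,5,-1)
river: ρ → (-1,5,1)
ρ-cycle length = 2 (tail of 0 descent steps not counted)

2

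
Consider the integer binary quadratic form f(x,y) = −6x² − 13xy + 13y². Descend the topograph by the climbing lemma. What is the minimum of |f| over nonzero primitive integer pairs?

descent: ρ → (13,13,-6)  [lands on river]
river: ρ → (-6,11,15)
river: ρ → (15,19,-2)
river: ρ → (-2,21,5)
river: ρ → (5,19,-6)
river: ρ → (-6,17,8)
river: ρ → (8,15,-8)
river: ρ → (-8,17,6)
river: ρ → (6,19,-5)
river: ρ → (-5,21,2)
river: ρ → (2,19,-15)
river: ρ → (-15,11,6)
river: ρ → (6,13,-13)
river: ρ → (-13,13,6)
river: ρ → (6,11,-15)
river: ρ → (-15,19,2)
river: ρ → (2,21,-5)
river: ρ → (-5,19,6)
river: ρ → (6,17,-8)
river: ρ → (-8,15,8)
river: ρ → (8,17,-6)
river: ρ → (-6,19,5)
river: ρ → (5,21,-2)
river: ρ → (-2,19,15)
river: ρ → (15,11,-6)
river: ρ → (-6,13,13)
closes: descent 1, river 26
min |a| on river = 2

2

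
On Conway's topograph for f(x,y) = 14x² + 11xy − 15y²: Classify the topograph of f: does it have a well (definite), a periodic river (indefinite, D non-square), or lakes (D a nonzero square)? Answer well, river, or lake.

D = b²−4ac = 11² − 4·14·(-15) = 961
D = 31² is a perfect square ⇒ form factors over ℤ ⇒ lakes

lake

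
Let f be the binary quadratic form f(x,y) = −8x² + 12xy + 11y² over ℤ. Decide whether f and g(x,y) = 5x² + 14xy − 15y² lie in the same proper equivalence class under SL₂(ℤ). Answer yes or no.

D₁ = 496, D₂ = 496
river cycle of f (length 16): (11, 10, -9), (-9, 8, 12), (12, 16, -5), (-5, 14, 15), (15, 16, -4), (-4, 16, 15), (15, 14, -5), (-5, 16, 12), (12, 8, -9), (-9, 10, 11), … (6 more)
river cycle of g (length 16): (-15, 16, 4), (4, 16, -15), (-15, 14, 5), (5, 16, -12), (-12, 8, 9), (9, 10, -11), (-11, 12, 8), (8, 20, -3), (-3, 22, 1), (1, 22, -3), … (6 more)
cycles differ ⇒ inequivalent

no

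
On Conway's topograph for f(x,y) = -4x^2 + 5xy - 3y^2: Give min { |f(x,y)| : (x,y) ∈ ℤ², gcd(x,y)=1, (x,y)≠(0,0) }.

translate: b→3 (≡-5 mod 8), so (4,-5,3)→(4,3,2)
flip: (4,3,2)→(2,-3,4)
translate: b→1 (≡-3 mod 4), so (2,-3,4)→(2,1,3)
reduced (well bottom): (2,1,3) with a≤c, −a<b≤a
well minimum |f| = |-2| = 2 (negative-definite)

2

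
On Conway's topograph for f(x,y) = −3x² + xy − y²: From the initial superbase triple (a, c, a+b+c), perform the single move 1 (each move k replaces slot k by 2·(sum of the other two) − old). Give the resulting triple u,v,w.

start (-3,-1,-3) = (f(1,0),f(0,1),f(1,1))
replace slot 1: 2·((-1)+(-3)) − (-3) = -5 → (-5,-1,-3)

-5,-1,-3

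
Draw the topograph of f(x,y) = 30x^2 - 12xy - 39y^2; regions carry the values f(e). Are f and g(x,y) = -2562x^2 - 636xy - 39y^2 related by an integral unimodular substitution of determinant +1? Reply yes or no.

D₁ = 4824, D₂ = 4824
river cycle of f (length 14): (-39, 12, 30), (30, 48, -21), (-21, 36, 42), (42, 48, -15), (-15, 42, 51), (51, 60, -6), (-6, 60, 51), (51, 42, -15), (-15, 48, 42), (42, 36, -21), … (4 more)
river cycle of g (length 14): (-39, 12, 30), (30, 48, -21), (-21, 36, 42), (42, 48, -15), (-15, 42, 51), (51, 60, -6), (-6, 60, 51), (51, 42, -15), (-15, 48, 42), (42, 36, -21), … (4 more)
cycles coincide ⇒ equivalent

yes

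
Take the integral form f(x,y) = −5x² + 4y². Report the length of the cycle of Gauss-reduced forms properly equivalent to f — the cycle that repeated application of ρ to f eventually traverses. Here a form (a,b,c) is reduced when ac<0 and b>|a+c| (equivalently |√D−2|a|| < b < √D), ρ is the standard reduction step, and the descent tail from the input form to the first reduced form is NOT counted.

D = 80, ⌊√D⌋ = 8
descent: ρ → (4,8,-1)  [lands on river]
river: ρ → (-1,8,4)
ρ-cycle length = 2 (tail of 1 descent step not counted)

2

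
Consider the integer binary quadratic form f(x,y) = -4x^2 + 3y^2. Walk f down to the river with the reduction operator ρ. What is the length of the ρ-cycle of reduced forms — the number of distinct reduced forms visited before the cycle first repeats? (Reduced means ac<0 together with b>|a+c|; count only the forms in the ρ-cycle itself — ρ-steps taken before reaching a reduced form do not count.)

D = 48, ⌊√D⌋ = 6
descent: ρ → (3,6,-1)  [lands on river]
river: ρ → (-1,6,3)
ρ-cycle length = 2 (tail of 1 descent step not counted)

2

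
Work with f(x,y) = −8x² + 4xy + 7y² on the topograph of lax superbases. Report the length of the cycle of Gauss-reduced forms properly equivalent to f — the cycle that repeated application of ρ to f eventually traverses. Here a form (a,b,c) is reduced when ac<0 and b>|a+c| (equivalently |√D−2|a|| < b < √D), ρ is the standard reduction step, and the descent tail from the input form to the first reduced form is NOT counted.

D = 240, ⌊√D⌋ = 15
river: ρ → (7,10,-5)
river: ρ → (-5,10,7)
river: ρ → (7,4,-8)
river: ρ → (-8,12,3)
river: ρ → (3,12,-8)
river: ρ → (-8,4,7)
ρ-cycle length = 6 (tail of 0 descent steps not counted)

6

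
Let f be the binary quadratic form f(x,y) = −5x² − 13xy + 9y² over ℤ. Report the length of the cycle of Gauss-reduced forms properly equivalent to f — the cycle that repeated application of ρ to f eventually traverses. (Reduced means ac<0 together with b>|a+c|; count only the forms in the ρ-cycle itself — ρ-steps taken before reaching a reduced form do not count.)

D = 349, ⌊√D⌋ = 18
descent: ρ → (9,13,-5)  [lands on river]
river: ρ → (-5,17,3)
river: ρ → (3,13,-15)
river: ρ → (-15,17,1)
river: ρ → (1,17,-15)
river: ρ → (-15,13,3)
river: ρ → (3,17,-5)
river: ρ → (-5,13,9)
river: ρ → (9,5,-9)
river: ρ → (-9,13,5)
river: ρ → (5,17,-3)
river: ρ → (-3,13,15)
river: ρ → (15,17,-1)
river: ρ → (-1,17,15)
river: ρ → (15,13,-3)
river: ρ → (-3,17,5)
river: ρ → (5,13,-9)
river: ρ → (-9,5,9)
ρ-cycle length = 18 (tail of 1 descent step not counted)

18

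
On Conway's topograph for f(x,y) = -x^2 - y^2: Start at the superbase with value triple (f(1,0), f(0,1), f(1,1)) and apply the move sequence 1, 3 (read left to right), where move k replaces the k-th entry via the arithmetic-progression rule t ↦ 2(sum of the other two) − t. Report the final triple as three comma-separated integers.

start (-1,-1,-2) = (f(1,0),f(0,1),f(1,1))
replace slot 1: 2·((-1)+(-2)) − (-1) = -5 → (-5,-1,-2)
replace slot 3: 2·((-5)+(-1)) − (-2) = -10 → (-5,-1,-10)

-5,-1,-10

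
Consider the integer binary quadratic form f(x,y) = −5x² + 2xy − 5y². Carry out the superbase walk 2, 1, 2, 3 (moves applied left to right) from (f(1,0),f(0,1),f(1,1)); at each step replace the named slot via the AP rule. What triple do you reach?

start (-5,-5,-8) = (f(1,0),f(0,1),f(1,1))
replace slot 2: 2·((-5)+(-8)) − (-5) = -21 → (-5,-21,-8)
replace slot 1: 2·((-21)+(-8)) − (-5) = -53 → (-53,-21,-8)
replace slot 2: 2·((-53)+(-8)) − (-21) = -101 → (-53,-101,-8)
replace slot 3: 2·((-53)+(-101)) − (-8) = -300 → (-53,-101,-300)

-53,-101,-300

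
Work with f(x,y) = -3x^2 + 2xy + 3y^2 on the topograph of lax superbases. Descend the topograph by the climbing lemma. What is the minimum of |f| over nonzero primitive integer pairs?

river: ρ → (3,4,-2)
river: ρ → (-2,4,3)
river: ρ → (3,2,-3)
river: ρ → (-3,4,2)
river: ρ → (2,4,-3)
river: ρ → (-3,2,3)
closes: descent 0, river 6
min |a| on river = 2

2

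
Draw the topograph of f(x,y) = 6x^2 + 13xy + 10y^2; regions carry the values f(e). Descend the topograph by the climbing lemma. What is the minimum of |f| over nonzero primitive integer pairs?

translate: b→1 (≡13 mod 12), so (6,13,10)→(6,1,3)
flip: (6,1,3)→(3,-1,6)
reduced (well bottom): (3,-1,6) with a≤c, −a<b≤a
well minimum = a = 3

3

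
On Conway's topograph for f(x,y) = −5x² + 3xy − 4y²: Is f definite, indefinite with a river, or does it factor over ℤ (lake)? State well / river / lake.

D = b²−4ac = 3² − 4·(-5)·(-4) = -71
D < 0 ⇒ definite ⇒ every region one sign ⇒ single well

well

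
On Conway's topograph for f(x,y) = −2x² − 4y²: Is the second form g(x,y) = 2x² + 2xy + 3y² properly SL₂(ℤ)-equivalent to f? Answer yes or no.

D₁ = -32, D₂ = -20
discriminants differ ⇒ not SL₂(ℤ)-equivalent

no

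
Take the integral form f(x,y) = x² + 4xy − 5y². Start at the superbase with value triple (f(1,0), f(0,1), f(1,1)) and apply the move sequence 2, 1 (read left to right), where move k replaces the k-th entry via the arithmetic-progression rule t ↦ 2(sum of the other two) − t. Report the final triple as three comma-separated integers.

start (1,-5,0) = (f(1,0),f(0,1),f(1,1))
replace slot 2: 2·(1+0) − (-5) = 7 → (1,7,0)
replace slot 1: 2·(7+0) − 1 = 13 → (13,7,0)

13,7,0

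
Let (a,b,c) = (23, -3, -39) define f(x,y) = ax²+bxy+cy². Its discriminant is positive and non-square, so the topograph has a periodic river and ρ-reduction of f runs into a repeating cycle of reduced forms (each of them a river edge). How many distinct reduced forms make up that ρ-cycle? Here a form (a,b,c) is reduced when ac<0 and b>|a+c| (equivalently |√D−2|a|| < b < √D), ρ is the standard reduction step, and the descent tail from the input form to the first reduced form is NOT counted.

D = 3597, ⌊√D⌋ = 59
descent: ρ → (-39,3,23)
descent: ρ → (23,43,-19)  [lands on river]
river: ρ → (-19,33,33)
river: ρ → (33,33,-19)
river: ρ → (-19,43,23)
river: ρ → (23,49,-13)
river: ρ → (-13,55,11)
river: ρ → (11,55,-13)
river: ρ → (-13,49,23)
ρ-cycle length = 8 (tail of 2 descent steps not counted)

8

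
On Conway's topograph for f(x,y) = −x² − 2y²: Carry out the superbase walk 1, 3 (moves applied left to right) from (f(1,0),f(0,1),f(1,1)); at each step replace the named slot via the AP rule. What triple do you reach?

start (-1,-2,-3) = (f(1,0),f(0,1),f(1,1))
replace slot 1: 2·((-2)+(-3)) − (-1) = -9 → (-9,-2,-3)
replace slot 3: 2·((-9)+(-2)) − (-3) = -19 → (-9,-2,-19)

-9,-2,-19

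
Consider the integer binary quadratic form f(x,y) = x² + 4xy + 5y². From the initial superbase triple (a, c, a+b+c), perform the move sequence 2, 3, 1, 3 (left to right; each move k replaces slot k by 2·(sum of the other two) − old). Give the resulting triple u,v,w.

start (1,5,10) = (f(1,0),f(0,1),f(1,1))
replace slot 2: 2·(1+10) − 5 = 17 → (1,17,10)
replace slot 3: 2·(1+17) − 10 = 26 → (1,17,26)
replace slot 1: 2·(17+26) − 1 = 85 → (85,17,26)
replace slot 3: 2·(85+17) − 26 = 178 → (85,17,178)

85,17,178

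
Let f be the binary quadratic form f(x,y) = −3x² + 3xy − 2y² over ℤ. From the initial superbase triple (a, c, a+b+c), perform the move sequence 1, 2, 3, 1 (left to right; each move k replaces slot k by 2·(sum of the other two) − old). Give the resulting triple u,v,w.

start (-3,-2,-2) = (f(1,0),f(0,1),f(1,1))
replace slot 1: 2·((-2)+(-2)) − (-3) = -5 → (-5,-2,-2)
replace slot 2: 2·((-5)+(-2)) − (-2) = -12 → (-5,-12,-2)
replace slot 3: 2·((-5)+(-12)) − (-2) = -32 → (-5,-12,-32)
replace slot 1: 2·((-12)+(-32)) − (-5) = -83 → (-83,-12,-32)

-83,-12,-32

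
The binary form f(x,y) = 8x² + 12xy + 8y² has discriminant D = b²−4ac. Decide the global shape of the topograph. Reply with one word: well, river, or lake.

D = b²−4ac = 12² − 4·8·8 = -112
D < 0 ⇒ definite ⇒ every region one sign ⇒ single well

well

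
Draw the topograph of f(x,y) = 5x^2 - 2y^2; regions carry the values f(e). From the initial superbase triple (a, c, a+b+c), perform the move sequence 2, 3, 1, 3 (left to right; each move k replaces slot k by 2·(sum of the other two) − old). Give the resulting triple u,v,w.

start (5,-2,3) = (f(1,0),f(0,1),f(1,1))
replace slot 2: 2·(5+3) − (-2) = 18 → (5,18,3)
replace slot 3: 2·(5+18) − 3 = 43 → (5,18,43)
replace slot 1: 2·(18+43) − 5 = 117 → (117,18,43)
replace slot 3: 2·(117+18) − 43 = 227 → (117,18,227)

117,18,227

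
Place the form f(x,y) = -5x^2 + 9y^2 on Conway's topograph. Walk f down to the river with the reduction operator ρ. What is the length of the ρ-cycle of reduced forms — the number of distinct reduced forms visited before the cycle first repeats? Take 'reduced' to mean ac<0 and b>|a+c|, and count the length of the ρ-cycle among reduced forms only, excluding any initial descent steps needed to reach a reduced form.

D = 180, ⌊√D⌋ = 13
descent: ρ → (9,0,-5)
descent: ρ → (-5,10,4)  [lands on river]
river: ρ → (4,6,-9)
river: ρ → (-9,12,1)
river: ρ → (1,12,-9)
river: ρ → (-9,6,4)
river: ρ → (4,10,-5)
ρ-cycle length = 6 (tail of 2 descent steps not counted)

6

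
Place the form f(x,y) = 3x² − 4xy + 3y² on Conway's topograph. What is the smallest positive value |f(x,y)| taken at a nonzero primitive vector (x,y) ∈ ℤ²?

translate: b→2 (≡-4 mod 6), so (3,-4,3)→(3,2,2)
flip: (3,2,2)→(2,-2,3)
translate: b→2 (≡-2 mod 4), so (2,-2,3)→(2,2,3)
reduced (well bottom): (2,2,3) with a≤c, −a<b≤a
well minimum = a = 2

2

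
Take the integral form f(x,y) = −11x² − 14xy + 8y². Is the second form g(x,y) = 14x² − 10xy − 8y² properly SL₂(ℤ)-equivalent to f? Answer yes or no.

D₁ = 548, D₂ = 548
river cycle of f (length 18): (8, 14, -11), (-11, 8, 11), (11, 14, -8), (-8, 18, 7), (7, 10, -16), (-16, 22, 1), (1, 22, -16), (-16, 10, 7), (7, 18, -8), (-8, 14, 11), … (8 more)
river cycle of g (length 14): (-8, 10, 14), (14, 18, -4), (-4, 22, 4), (4, 18, -14), (-14, 10, 8), (8, 22, -2), (-2, 22, 8), (8, 10, -14), (-14, 18, 4), (4, 22, -4), … (4 more)
cycles differ ⇒ inequivalent

no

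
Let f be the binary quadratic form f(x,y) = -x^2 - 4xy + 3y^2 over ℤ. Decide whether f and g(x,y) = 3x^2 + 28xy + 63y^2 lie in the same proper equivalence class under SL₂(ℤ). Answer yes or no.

D₁ = 28, D₂ = 28
river cycle of f (length 4): (3, 4, -1), (-1, 4, 3), (3, 2, -2), (-2, 2, 3)
river cycle of g (length 4): (3, 4, -1), (-1, 4, 3), (3, 2, -2), (-2, 2, 3)
cycles coincide ⇒ equivalent

yes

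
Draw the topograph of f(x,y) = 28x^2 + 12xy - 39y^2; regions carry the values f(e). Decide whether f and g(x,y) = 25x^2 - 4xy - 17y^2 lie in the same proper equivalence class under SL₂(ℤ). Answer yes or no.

D₁ = 4512, D₂ = 1716
discriminants differ ⇒ not SL₂(ℤ)-equivalent

no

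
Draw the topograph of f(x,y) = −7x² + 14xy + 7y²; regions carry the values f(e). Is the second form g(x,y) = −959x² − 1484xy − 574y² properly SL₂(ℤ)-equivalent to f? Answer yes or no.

D₁ = 392, D₂ = 392
river cycle of f (length 2): (7, 14, -7), (-7, 14, 7)
river cycle of g (length 2): (-7, 14, 7), (7, 14, -7)
cycles coincide ⇒ equivalent

yes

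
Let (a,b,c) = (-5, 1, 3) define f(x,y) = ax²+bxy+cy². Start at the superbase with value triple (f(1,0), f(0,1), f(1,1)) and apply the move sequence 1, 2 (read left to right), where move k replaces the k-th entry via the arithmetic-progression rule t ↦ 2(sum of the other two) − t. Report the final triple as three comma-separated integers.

start (-5,3,-1) = (f(1,0),f(0,1),f(1,1))
replace slot 1: 2·(3+(-1)) − (-5) = 9 → (9,3,-1)
replace slot 2: 2·(9+(-1)) − 3 = 13 → (9,13,-1)

9,13,-1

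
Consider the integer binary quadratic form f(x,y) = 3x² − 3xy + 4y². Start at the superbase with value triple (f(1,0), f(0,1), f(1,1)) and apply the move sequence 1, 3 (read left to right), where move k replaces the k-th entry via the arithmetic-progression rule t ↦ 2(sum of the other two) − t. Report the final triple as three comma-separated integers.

start (3,4,4) = (f(1,0),f(0,1),f(1,1))
replace slot 1: 2·(4+4) − 3 = 13 → (13,4,4)
replace slot 3: 2·(13+4) − 4 = 30 → (13,4,30)

13,4,30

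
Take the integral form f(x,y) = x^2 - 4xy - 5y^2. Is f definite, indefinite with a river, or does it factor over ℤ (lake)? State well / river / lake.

D = b²−4ac = (-4)² − 4·1·(-5) = 36
D = 6² is a perfect square ⇒ form factors over ℤ ⇒ lakes

lake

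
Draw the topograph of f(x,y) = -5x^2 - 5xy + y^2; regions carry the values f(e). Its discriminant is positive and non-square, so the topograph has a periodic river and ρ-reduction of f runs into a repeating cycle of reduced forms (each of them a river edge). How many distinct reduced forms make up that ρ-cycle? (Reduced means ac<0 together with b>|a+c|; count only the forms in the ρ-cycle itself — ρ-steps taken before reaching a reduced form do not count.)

D = 45, ⌊√D⌋ = 6
descent: ρ → (1,5,-5)  [lands on river]
river: ρ → (-5,5,1)
ρ-cycle length = 2 (tail of 1 descent step not counted)

2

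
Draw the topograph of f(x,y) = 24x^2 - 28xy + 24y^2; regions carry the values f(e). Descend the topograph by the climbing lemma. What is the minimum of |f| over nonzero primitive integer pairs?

translate: b→20 (≡-28 mod 48), so (24,-28,24)→(24,20,20)
flip: (24,20,20)→(20,-20,24)
translate: b→20 (≡-20 mod 40), so (20,-20,24)→(20,20,24)
reduced (well bottom): (20,20,24) with a≤c, −a<b≤a
well minimum = a = 20

20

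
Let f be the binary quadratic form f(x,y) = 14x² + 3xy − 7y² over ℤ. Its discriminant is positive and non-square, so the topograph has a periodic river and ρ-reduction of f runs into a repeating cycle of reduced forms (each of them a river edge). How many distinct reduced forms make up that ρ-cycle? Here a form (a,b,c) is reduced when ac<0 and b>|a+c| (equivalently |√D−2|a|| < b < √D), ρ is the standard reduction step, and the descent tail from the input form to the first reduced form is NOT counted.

D = 401, ⌊√D⌋ = 20
descent: ρ → (-7,11,10)  [lands on river]
river: ρ → (10,9,-8)
river: ρ → (-8,7,11)
river: ρ → (11,15,-4)
river: ρ → (-4,17,7)
river: ρ → (7,11,-10)
river: ρ → (-10,9,8)
river: ρ → (8,7,-11)
river: ρ → (-11,15,4)
river: ρ → (4,17,-7)
ρ-cycle length = 10 (tail of 1 descent step not counted)

10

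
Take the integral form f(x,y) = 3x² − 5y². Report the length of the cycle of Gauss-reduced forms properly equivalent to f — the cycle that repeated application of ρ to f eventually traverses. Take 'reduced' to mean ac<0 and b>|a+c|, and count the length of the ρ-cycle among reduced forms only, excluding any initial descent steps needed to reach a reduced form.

D = 60, ⌊√D⌋ = 7
descent: ρ → (-5,0,3)
descent: ρ → (3,6,-2)  [lands on river]
river: ρ → (-2,6,3)
ρ-cycle length = 2 (tail of 2 descent steps not counted)

2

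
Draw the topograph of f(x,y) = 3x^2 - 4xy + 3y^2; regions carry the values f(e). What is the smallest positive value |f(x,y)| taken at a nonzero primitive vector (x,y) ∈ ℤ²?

translate: b→2 (≡-4 mod 6), so (3,-4,3)→(3,2,2)
flip: (3,2,2)→(2,-2,3)
translate: b→2 (≡-2 mod 4), so (2,-2,3)→(2,2,3)
reduced (well bottom): (2,2,3) with a≤c, −a<b≤a
well minimum = a = 2

2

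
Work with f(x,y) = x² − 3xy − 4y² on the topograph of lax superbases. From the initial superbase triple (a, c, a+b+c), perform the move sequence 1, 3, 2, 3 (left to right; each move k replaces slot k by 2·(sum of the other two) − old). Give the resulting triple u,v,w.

start (1,-4,-6) = (f(1,0),f(0,1),f(1,1))
replace slot 1: 2·((-4)+(-6)) − 1 = -21 → (-21,-4,-6)
replace slot 3: 2·((-21)+(-4)) − (-6) = -44 → (-21,-4,-44)
replace slot 2: 2·((-21)+(-44)) − (-4) = -126 → (-21,-126,-44)
replace slot 3: 2·((-21)+(-126)) − (-44) = -250 → (-21,-126,-250)

-21,-126,-250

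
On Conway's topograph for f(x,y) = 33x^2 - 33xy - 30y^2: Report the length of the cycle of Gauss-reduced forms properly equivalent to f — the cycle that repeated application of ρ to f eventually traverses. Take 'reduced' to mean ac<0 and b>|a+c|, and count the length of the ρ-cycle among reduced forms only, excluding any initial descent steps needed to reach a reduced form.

D = 5049, ⌊√D⌋ = 71
descent: ρ → (-30,33,33)  [lands on river]
river: ρ → (33,33,-30)
river: ρ → (-30,27,36)
river: ρ → (36,45,-21)
river: ρ → (-21,39,42)
river: ρ → (42,45,-18)
river: ρ → (-18,63,15)
river: ρ → (15,57,-30)
river: ρ → (-30,63,9)
river: ρ → (9,63,-30)
river: ρ → (-30,57,15)
river: ρ → (15,63,-18)
river: ρ → (-18,45,42)
river: ρ → (42,39,-21)
river: ρ → (-21,45,36)
river: ρ → (36,27,-30)
ρ-cycle length = 16 (tail of 1 descent step not counted)

16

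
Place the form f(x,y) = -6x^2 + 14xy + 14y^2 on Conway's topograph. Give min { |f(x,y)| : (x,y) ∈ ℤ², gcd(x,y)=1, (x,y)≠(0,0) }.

river: ρ → (14,14,-6)
river: ρ → (-6,22,2)
river: ρ → (2,22,-6)
river: ρ → (-6,14,14)
closes: descent 0, river 4
min |a| on river = 2

2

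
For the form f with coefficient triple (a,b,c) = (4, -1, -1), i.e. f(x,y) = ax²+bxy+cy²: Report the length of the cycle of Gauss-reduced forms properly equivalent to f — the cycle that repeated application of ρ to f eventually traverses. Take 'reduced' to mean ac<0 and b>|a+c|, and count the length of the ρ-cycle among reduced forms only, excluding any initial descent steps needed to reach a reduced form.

D = 17, ⌊√D⌋ = 4
descent: ρ → (-1,3,2)  [lands on river]
river: ρ → (2,1,-2)
river: ρ → (-2,3,1)
river: ρ → (1,3,-2)
river: ρ → (-2,1,2)
river: ρ → (2,3,-1)
ρ-cycle length = 6 (tail of 1 descent step not counted)

6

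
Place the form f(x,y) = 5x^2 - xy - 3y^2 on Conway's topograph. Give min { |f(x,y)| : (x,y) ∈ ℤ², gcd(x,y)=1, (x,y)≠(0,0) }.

descent: ρ → (-3,7,1)  [lands on river]
river: ρ → (1,7,-3)
river: ρ → (-3,5,3)
river: ρ → (3,7,-1)
river: ρ → (-1,7,3)
river: ρ → (3,5,-3)
closes: descent 1, river 6
min |a| on river = 1

1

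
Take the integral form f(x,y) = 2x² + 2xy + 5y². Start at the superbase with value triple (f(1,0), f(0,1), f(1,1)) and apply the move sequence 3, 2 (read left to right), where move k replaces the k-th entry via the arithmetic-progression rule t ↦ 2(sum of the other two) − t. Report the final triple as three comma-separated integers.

start (2,5,9) = (f(1,0),f(0,1),f(1,1))
replace slot 3: 2·(2+5) − 9 = 5 → (2,5,5)
replace slot 2: 2·(2+5) − 5 = 9 → (2,9,5)

2,9,5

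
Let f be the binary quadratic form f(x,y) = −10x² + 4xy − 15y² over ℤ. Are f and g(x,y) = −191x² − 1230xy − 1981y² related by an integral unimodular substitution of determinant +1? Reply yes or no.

D₁ = -584, D₂ = -584
f is negative-definite; reduce −f:
−f: reduced (well bottom): (10,-4,15) with a≤c, −a<b≤a
flip sign back: reduced form of f is (-10,4,-15)
g is negative-definite; reduce −g:
−g: translate: b→84 (≡1230 mod 382), so (191,1230,1981)→(191,84,10)
−g: flip: (191,84,10)→(10,-84,191)
−g: translate: b→-4 (≡-84 mod 20), so (10,-84,191)→(10,-4,15)
−g: reduced (well bottom): (10,-4,15) with a≤c, −a<b≤a
flip sign back: reduced form of g is (-10,4,-15)
reduced forms (-10, 4, -15) vs (-10, 4, -15) ⇒ equivalent

yes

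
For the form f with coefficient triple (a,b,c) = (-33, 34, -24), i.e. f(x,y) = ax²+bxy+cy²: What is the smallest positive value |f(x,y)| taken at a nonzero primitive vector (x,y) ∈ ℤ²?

translate: b→32 (≡-34 mod 66), so (33,-34,24)→(33,32,23)
flip: (33,32,23)→(23,-32,33)
translate: b→14 (≡-32 mod 46), so (23,-32,33)→(23,14,24)
reduced (well bottom): (23,14,24) with a≤c, −a<b≤a
well minimum |f| = |-23| = 23 (negative-definite)

23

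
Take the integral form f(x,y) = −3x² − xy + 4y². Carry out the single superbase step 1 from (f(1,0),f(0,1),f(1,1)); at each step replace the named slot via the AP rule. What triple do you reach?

start (-3,4,0) = (f(1,0),f(0,1),f(1,1))
replace slot 1: 2·(4+0) − (-3) = 11 → (11,4,0)

11,4,0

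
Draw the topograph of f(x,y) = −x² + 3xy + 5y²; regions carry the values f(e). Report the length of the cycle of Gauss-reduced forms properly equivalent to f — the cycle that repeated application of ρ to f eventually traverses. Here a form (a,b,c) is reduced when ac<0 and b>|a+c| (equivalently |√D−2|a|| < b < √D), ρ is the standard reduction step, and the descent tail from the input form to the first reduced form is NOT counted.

D = 29, ⌊√D⌋ = 5
descent: ρ → (5,-3,-1)
descent: ρ → (-1,5,1)  [lands on river]
river: ρ → (1,5,-1)
ρ-cycle length = 2 (tail of 2 descent steps not counted)

2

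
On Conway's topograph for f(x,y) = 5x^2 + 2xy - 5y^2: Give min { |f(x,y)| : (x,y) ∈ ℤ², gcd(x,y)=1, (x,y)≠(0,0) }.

river: ρ → (-5,8,2)
river: ρ → (2,8,-5)
river: ρ → (-5,2,5)
river: ρ → (5,8,-2)
river: ρ → (-2,8,5)
river: ρ → (5,2,-5)
closes: descent 0, river 6
min |a| on river = 2

2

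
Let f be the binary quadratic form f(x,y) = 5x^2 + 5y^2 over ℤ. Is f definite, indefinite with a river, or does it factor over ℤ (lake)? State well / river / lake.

D = b²−4ac = 0² − 4·5·5 = -100
D < 0 ⇒ definite ⇒ every region one sign ⇒ single well

well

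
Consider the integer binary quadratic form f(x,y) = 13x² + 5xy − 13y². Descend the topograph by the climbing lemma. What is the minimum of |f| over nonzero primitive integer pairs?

river: ρ → (-13,21,5)
river: ρ → (5,19,-17)
river: ρ → (-17,15,7)
river: ρ → (7,13,-19)
river: ρ → (-19,25,1)
river: ρ → (1,25,-19)
river: ρ → (-19,13,7)
river: ρ → (7,15,-17)
river: ρ → (-17,19,5)
river: ρ → (5,21,-13)
river: ρ → (-13,5,13)
river: ρ → (13,21,-5)
river: ρ → (-5,19,17)
river: ρ → (17,15,-7)
river: ρ → (-7,13,19)
river: ρ → (19,25,-1)
river: ρ → (-1,25,19)
river: ρ → (19,13,-7)
river: ρ → (-7,15,17)
river: ρ → (17,19,-5)
river: ρ → (-5,21,13)
river: ρ → (13,5,-13)
closes: descent 0, river 22
min |a| on river = 1

1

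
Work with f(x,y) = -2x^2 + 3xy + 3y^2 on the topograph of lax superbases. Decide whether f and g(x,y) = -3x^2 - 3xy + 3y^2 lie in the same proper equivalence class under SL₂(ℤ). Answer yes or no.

D₁ = 33, D₂ = 45
discriminants differ ⇒ not SL₂(ℤ)-equivalent

no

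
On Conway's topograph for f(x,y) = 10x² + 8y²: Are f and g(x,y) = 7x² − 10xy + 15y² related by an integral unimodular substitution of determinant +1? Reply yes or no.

D₁ = -320, D₂ = -320
f: flip: (10,0,8)→(8,0,10)
f: reduced (well bottom): (8,0,10) with a≤c, −a<b≤a
g: translate: b→4 (≡-10 mod 14), so (7,-10,15)→(7,4,12)
g: reduced (well bottom): (7,4,12) with a≤c, −a<b≤a
reduced forms (8, 0, 10) vs (7, 4, 12) ⇒ inequivalent

no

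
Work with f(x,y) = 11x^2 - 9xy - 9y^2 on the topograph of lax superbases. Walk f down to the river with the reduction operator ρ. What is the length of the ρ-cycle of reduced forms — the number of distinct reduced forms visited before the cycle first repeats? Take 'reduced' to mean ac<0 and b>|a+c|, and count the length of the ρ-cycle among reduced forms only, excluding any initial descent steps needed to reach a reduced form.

D = 477, ⌊√D⌋ = 21
descent: ρ → (-9,9,11)  [lands on river]
river: ρ → (11,13,-7)
river: ρ → (-7,15,9)
river: ρ → (9,21,-1)
river: ρ → (-1,21,9)
river: ρ → (9,15,-7)
river: ρ → (-7,13,11)
river: ρ → (11,9,-9)
ρ-cycle length = 8 (tail of 1 descent step not counted)

8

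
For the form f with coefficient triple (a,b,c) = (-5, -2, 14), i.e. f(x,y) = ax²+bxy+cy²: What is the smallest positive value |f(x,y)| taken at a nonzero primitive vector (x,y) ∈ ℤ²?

descent: ρ → (14,2,-5)
descent: ρ → (-5,8,11)  [lands on river]
river: ρ → (11,14,-2)
river: ρ → (-2,14,11)
river: ρ → (11,8,-5)
river: ρ → (-5,12,7)
river: ρ → (7,16,-1)
river: ρ → (-1,16,7)
river: ρ → (7,12,-5)
closes: descent 2, river 8
min |a| on river = 1

1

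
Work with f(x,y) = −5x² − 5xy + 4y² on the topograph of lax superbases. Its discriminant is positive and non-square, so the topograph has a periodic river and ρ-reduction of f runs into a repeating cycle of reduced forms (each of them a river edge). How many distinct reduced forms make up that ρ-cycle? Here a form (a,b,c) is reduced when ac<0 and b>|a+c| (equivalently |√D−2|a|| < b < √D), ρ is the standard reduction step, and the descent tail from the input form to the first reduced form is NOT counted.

D = 105, ⌊√D⌋ = 10
descent: ρ → (4,5,-5)  [lands on river]
river: ρ → (-5,5,4)
river: ρ → (4,3,-6)
river: ρ → (-6,9,1)
river: ρ → (1,9,-6)
river: ρ → (-6,3,4)
ρ-cycle length = 6 (tail of 1 descent step not counted)

6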